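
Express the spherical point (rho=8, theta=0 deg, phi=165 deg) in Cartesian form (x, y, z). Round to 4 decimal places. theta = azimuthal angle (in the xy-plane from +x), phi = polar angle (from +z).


x = 8 * sin(165) * cos(0) = 2.0706
y = 8 * sin(165) * sin(0) = 0
z = 8 * cos(165) = -7.7274

(2.0706, 0, -7.7274)


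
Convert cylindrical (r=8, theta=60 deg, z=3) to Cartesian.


x = 8 * cos(60) = 4
y = 8 * sin(60) = 6.9282
z = 3

(4, 6.9282, 3)


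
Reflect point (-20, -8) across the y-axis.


Reflection across y-axis: (x, y) -> (-x, y)
(-20, -8) -> (20, -8)

(20, -8)


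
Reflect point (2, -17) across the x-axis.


Reflection across x-axis: (x, y) -> (x, -y)
(2, -17) -> (2, 17)

(2, 17)


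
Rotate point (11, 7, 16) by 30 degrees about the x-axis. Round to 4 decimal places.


x' = 11
y' = 7*cos(30) - 16*sin(30) = -1.9378
z' = 7*sin(30) + 16*cos(30) = 17.3564

(11, -1.9378, 17.3564)


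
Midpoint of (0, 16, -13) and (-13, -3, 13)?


Midpoint = ((0+-13)/2, (16+-3)/2, (-13+13)/2) = (-6.5, 6.5, 0)

(-6.5, 6.5, 0)


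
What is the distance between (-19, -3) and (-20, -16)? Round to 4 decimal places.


d = sqrt((-20--19)^2 + (-16--3)^2) = 13.0384

13.0384


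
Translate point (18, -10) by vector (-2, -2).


Translation: (x+dx, y+dy) = (18+-2, -10+-2) = (16, -12)

(16, -12)


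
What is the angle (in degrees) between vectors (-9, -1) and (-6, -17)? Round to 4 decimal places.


dot = -9*-6 + -1*-17 = 71
|u| = 9.0554, |v| = 18.0278
cos(angle) = 0.4349
angle = 64.2198 degrees

64.2198 degrees


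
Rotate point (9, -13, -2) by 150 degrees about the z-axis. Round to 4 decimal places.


x' = 9*cos(150) - -13*sin(150) = -1.2942
y' = 9*sin(150) + -13*cos(150) = 15.7583
z' = -2

(-1.2942, 15.7583, -2)


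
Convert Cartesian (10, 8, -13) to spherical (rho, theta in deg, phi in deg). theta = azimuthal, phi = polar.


rho = sqrt(10^2 + 8^2 + (-13)^2) = 18.2483
theta = atan2(8, 10) = 38.6598 deg
phi = acos(-13/18.2483) = 135.4302 deg

rho = 18.2483, theta = 38.6598 deg, phi = 135.4302 deg


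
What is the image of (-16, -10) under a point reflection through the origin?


Reflection through origin: (x, y) -> (-x, -y)
(-16, -10) -> (16, 10)

(16, 10)


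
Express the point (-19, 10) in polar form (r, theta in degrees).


r = sqrt((-19)^2 + 10^2) = 21.4709
theta = atan2(10, -19) = 152.2415 degrees

r = 21.4709, theta = 152.2415 degrees


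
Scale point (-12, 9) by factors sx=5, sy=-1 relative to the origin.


Scaling: (x*sx, y*sy) = (-12*5, 9*-1) = (-60, -9)

(-60, -9)


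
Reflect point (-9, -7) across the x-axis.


Reflection across x-axis: (x, y) -> (x, -y)
(-9, -7) -> (-9, 7)

(-9, 7)


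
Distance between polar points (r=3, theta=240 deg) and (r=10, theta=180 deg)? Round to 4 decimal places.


d = sqrt(r1^2 + r2^2 - 2*r1*r2*cos(t2-t1))
d = sqrt(3^2 + 10^2 - 2*3*10*cos(180-240)) = 8.8882

8.8882


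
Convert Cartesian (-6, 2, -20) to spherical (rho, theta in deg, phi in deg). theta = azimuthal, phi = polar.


rho = sqrt((-6)^2 + 2^2 + (-20)^2) = 20.9762
theta = atan2(2, -6) = 161.5651 deg
phi = acos(-20/20.9762) = 162.4516 deg

rho = 20.9762, theta = 161.5651 deg, phi = 162.4516 deg


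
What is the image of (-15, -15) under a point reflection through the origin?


Reflection through origin: (x, y) -> (-x, -y)
(-15, -15) -> (15, 15)

(15, 15)


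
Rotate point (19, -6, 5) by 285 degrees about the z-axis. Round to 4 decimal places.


x' = 19*cos(285) - -6*sin(285) = -0.878
y' = 19*sin(285) + -6*cos(285) = -19.9055
z' = 5

(-0.878, -19.9055, 5)


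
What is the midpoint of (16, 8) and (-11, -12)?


Midpoint = ((16+-11)/2, (8+-12)/2) = (2.5, -2)

(2.5, -2)


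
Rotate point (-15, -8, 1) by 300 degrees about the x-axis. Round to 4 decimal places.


x' = -15
y' = -8*cos(300) - 1*sin(300) = -3.134
z' = -8*sin(300) + 1*cos(300) = 7.4282

(-15, -3.134, 7.4282)


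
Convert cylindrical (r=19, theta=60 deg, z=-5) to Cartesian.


x = 19 * cos(60) = 9.5
y = 19 * sin(60) = 16.4545
z = -5

(9.5, 16.4545, -5)


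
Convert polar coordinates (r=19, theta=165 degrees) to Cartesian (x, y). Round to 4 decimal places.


x = 19 * cos(165) = -18.3526
y = 19 * sin(165) = 4.9176

(-18.3526, 4.9176)


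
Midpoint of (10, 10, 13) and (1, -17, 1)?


Midpoint = ((10+1)/2, (10+-17)/2, (13+1)/2) = (5.5, -3.5, 7)

(5.5, -3.5, 7)


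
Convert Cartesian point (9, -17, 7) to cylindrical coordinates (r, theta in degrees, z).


r = sqrt(9^2 + (-17)^2) = 19.2354
theta = atan2(-17, 9) = 297.8973 deg
z = 7

r = 19.2354, theta = 297.8973 deg, z = 7


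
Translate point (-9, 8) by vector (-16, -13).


Translation: (x+dx, y+dy) = (-9+-16, 8+-13) = (-25, -5)

(-25, -5)


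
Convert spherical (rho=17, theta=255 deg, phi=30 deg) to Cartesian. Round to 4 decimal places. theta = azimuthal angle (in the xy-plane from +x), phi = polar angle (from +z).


x = 17 * sin(30) * cos(255) = -2.2
y = 17 * sin(30) * sin(255) = -8.2104
z = 17 * cos(30) = 14.7224

(-2.2, -8.2104, 14.7224)


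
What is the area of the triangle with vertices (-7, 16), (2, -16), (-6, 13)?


Area = |x1(y2-y3) + x2(y3-y1) + x3(y1-y2)| / 2
= |-7*(-16-13) + 2*(13-16) + -6*(16--16)| / 2
= 2.5

2.5


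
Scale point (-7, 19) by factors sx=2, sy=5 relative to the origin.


Scaling: (x*sx, y*sy) = (-7*2, 19*5) = (-14, 95)

(-14, 95)


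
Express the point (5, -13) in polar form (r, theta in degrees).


r = sqrt(5^2 + (-13)^2) = 13.9284
theta = atan2(-13, 5) = 291.0375 degrees

r = 13.9284, theta = 291.0375 degrees


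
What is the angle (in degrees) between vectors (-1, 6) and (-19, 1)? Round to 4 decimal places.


dot = -1*-19 + 6*1 = 25
|u| = 6.0828, |v| = 19.0263
cos(angle) = 0.216
angle = 77.5249 degrees

77.5249 degrees


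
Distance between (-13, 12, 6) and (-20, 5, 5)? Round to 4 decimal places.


d = sqrt((-20--13)^2 + (5-12)^2 + (5-6)^2) = 9.9499

9.9499


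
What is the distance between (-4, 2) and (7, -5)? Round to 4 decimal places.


d = sqrt((7--4)^2 + (-5-2)^2) = 13.0384

13.0384


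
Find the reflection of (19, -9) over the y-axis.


Reflection across y-axis: (x, y) -> (-x, y)
(19, -9) -> (-19, -9)

(-19, -9)


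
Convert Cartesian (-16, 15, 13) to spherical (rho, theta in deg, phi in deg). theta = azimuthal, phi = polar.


rho = sqrt((-16)^2 + 15^2 + 13^2) = 25.4951
theta = atan2(15, -16) = 136.8476 deg
phi = acos(13/25.4951) = 59.3427 deg

rho = 25.4951, theta = 136.8476 deg, phi = 59.3427 deg


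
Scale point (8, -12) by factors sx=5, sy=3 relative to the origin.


Scaling: (x*sx, y*sy) = (8*5, -12*3) = (40, -36)

(40, -36)


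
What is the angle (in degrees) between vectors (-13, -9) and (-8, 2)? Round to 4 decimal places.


dot = -13*-8 + -9*2 = 86
|u| = 15.8114, |v| = 8.2462
cos(angle) = 0.6596
angle = 48.7314 degrees

48.7314 degrees


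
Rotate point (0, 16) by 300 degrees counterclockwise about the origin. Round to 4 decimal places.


x' = 0*cos(300) - 16*sin(300) = 13.8564
y' = 0*sin(300) + 16*cos(300) = 8

(13.8564, 8)


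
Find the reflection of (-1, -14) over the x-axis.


Reflection across x-axis: (x, y) -> (x, -y)
(-1, -14) -> (-1, 14)

(-1, 14)


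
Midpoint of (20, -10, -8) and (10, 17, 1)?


Midpoint = ((20+10)/2, (-10+17)/2, (-8+1)/2) = (15, 3.5, -3.5)

(15, 3.5, -3.5)


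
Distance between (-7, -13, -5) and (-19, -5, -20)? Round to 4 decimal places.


d = sqrt((-19--7)^2 + (-5--13)^2 + (-20--5)^2) = 20.8087

20.8087


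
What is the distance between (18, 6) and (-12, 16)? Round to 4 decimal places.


d = sqrt((-12-18)^2 + (16-6)^2) = 31.6228

31.6228


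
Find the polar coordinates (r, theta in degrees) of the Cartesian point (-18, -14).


r = sqrt((-18)^2 + (-14)^2) = 22.8035
theta = atan2(-14, -18) = 217.875 degrees

r = 22.8035, theta = 217.875 degrees


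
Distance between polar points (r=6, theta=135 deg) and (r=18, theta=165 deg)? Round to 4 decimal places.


d = sqrt(r1^2 + r2^2 - 2*r1*r2*cos(t2-t1))
d = sqrt(6^2 + 18^2 - 2*6*18*cos(165-135)) = 13.1506

13.1506


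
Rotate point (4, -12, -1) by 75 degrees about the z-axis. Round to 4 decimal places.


x' = 4*cos(75) - -12*sin(75) = 12.6264
y' = 4*sin(75) + -12*cos(75) = 0.7579
z' = -1

(12.6264, 0.7579, -1)


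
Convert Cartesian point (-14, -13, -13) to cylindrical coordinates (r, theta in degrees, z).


r = sqrt((-14)^2 + (-13)^2) = 19.105
theta = atan2(-13, -14) = 222.8789 deg
z = -13

r = 19.105, theta = 222.8789 deg, z = -13


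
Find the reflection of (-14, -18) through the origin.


Reflection through origin: (x, y) -> (-x, -y)
(-14, -18) -> (14, 18)

(14, 18)


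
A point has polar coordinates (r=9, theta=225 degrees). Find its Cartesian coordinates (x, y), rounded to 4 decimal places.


x = 9 * cos(225) = -6.364
y = 9 * sin(225) = -6.364

(-6.364, -6.364)


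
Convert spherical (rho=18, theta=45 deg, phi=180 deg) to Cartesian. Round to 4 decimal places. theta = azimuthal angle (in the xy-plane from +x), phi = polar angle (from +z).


x = 18 * sin(180) * cos(45) = 0
y = 18 * sin(180) * sin(45) = 0
z = 18 * cos(180) = -18

(0, 0, -18)


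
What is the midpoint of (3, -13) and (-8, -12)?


Midpoint = ((3+-8)/2, (-13+-12)/2) = (-2.5, -12.5)

(-2.5, -12.5)


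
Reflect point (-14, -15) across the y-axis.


Reflection across y-axis: (x, y) -> (-x, y)
(-14, -15) -> (14, -15)

(14, -15)


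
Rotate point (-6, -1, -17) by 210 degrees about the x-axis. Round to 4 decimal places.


x' = -6
y' = -1*cos(210) - -17*sin(210) = -7.634
z' = -1*sin(210) + -17*cos(210) = 15.2224

(-6, -7.634, 15.2224)


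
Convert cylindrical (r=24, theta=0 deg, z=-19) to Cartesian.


x = 24 * cos(0) = 24
y = 24 * sin(0) = 0
z = -19

(24, 0, -19)


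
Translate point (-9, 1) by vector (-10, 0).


Translation: (x+dx, y+dy) = (-9+-10, 1+0) = (-19, 1)

(-19, 1)


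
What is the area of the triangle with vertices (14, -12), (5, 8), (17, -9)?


Area = |x1(y2-y3) + x2(y3-y1) + x3(y1-y2)| / 2
= |14*(8--9) + 5*(-9--12) + 17*(-12-8)| / 2
= 43.5

43.5


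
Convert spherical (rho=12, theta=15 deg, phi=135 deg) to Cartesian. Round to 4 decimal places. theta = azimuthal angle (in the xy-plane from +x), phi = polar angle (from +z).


x = 12 * sin(135) * cos(15) = 8.1962
y = 12 * sin(135) * sin(15) = 2.1962
z = 12 * cos(135) = -8.4853

(8.1962, 2.1962, -8.4853)


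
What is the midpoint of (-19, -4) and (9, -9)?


Midpoint = ((-19+9)/2, (-4+-9)/2) = (-5, -6.5)

(-5, -6.5)


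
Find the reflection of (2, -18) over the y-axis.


Reflection across y-axis: (x, y) -> (-x, y)
(2, -18) -> (-2, -18)

(-2, -18)


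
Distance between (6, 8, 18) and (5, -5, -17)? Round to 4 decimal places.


d = sqrt((5-6)^2 + (-5-8)^2 + (-17-18)^2) = 37.3497

37.3497


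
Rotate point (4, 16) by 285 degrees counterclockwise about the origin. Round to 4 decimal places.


x' = 4*cos(285) - 16*sin(285) = 16.4901
y' = 4*sin(285) + 16*cos(285) = 0.2774

(16.4901, 0.2774)


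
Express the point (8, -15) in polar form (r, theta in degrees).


r = sqrt(8^2 + (-15)^2) = 17
theta = atan2(-15, 8) = 298.0725 degrees

r = 17, theta = 298.0725 degrees


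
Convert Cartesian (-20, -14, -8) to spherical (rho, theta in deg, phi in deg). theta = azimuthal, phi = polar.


rho = sqrt((-20)^2 + (-14)^2 + (-8)^2) = 25.6905
theta = atan2(-14, -20) = 214.992 deg
phi = acos(-8/25.6905) = 108.1436 deg

rho = 25.6905, theta = 214.992 deg, phi = 108.1436 deg


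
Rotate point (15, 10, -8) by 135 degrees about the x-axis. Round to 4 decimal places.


x' = 15
y' = 10*cos(135) - -8*sin(135) = -1.4142
z' = 10*sin(135) + -8*cos(135) = 12.7279

(15, -1.4142, 12.7279)


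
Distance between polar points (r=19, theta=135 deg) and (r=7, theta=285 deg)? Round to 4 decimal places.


d = sqrt(r1^2 + r2^2 - 2*r1*r2*cos(t2-t1))
d = sqrt(19^2 + 7^2 - 2*19*7*cos(285-135)) = 25.3054

25.3054


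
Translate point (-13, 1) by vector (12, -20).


Translation: (x+dx, y+dy) = (-13+12, 1+-20) = (-1, -19)

(-1, -19)


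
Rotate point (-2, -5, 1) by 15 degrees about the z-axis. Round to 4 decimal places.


x' = -2*cos(15) - -5*sin(15) = -0.6378
y' = -2*sin(15) + -5*cos(15) = -5.3473
z' = 1

(-0.6378, -5.3473, 1)


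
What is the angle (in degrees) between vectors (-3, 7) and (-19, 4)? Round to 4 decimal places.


dot = -3*-19 + 7*4 = 85
|u| = 7.6158, |v| = 19.4165
cos(angle) = 0.5748
angle = 54.9128 degrees

54.9128 degrees


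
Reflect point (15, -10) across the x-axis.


Reflection across x-axis: (x, y) -> (x, -y)
(15, -10) -> (15, 10)

(15, 10)


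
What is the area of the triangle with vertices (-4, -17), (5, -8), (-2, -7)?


Area = |x1(y2-y3) + x2(y3-y1) + x3(y1-y2)| / 2
= |-4*(-8--7) + 5*(-7--17) + -2*(-17--8)| / 2
= 36

36


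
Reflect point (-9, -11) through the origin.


Reflection through origin: (x, y) -> (-x, -y)
(-9, -11) -> (9, 11)

(9, 11)


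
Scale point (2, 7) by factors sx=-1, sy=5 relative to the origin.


Scaling: (x*sx, y*sy) = (2*-1, 7*5) = (-2, 35)

(-2, 35)


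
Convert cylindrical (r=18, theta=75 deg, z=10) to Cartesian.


x = 18 * cos(75) = 4.6587
y = 18 * sin(75) = 17.3867
z = 10

(4.6587, 17.3867, 10)


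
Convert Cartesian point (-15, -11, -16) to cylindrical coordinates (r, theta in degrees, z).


r = sqrt((-15)^2 + (-11)^2) = 18.6011
theta = atan2(-11, -15) = 216.2538 deg
z = -16

r = 18.6011, theta = 216.2538 deg, z = -16


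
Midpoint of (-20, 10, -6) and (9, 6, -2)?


Midpoint = ((-20+9)/2, (10+6)/2, (-6+-2)/2) = (-5.5, 8, -4)

(-5.5, 8, -4)


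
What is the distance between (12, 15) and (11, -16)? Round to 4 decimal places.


d = sqrt((11-12)^2 + (-16-15)^2) = 31.0161

31.0161


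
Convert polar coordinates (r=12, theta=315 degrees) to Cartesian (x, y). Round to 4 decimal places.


x = 12 * cos(315) = 8.4853
y = 12 * sin(315) = -8.4853

(8.4853, -8.4853)


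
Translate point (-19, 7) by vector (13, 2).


Translation: (x+dx, y+dy) = (-19+13, 7+2) = (-6, 9)

(-6, 9)


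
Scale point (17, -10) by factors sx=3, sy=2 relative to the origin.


Scaling: (x*sx, y*sy) = (17*3, -10*2) = (51, -20)

(51, -20)


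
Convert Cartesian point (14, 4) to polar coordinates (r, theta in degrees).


r = sqrt(14^2 + 4^2) = 14.5602
theta = atan2(4, 14) = 15.9454 degrees

r = 14.5602, theta = 15.9454 degrees


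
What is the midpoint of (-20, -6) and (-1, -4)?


Midpoint = ((-20+-1)/2, (-6+-4)/2) = (-10.5, -5)

(-10.5, -5)


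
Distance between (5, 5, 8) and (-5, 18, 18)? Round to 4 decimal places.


d = sqrt((-5-5)^2 + (18-5)^2 + (18-8)^2) = 19.2094

19.2094


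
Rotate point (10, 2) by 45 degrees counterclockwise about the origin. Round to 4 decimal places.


x' = 10*cos(45) - 2*sin(45) = 5.6569
y' = 10*sin(45) + 2*cos(45) = 8.4853

(5.6569, 8.4853)


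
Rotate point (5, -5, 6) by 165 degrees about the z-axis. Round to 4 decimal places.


x' = 5*cos(165) - -5*sin(165) = -3.5355
y' = 5*sin(165) + -5*cos(165) = 6.1237
z' = 6

(-3.5355, 6.1237, 6)


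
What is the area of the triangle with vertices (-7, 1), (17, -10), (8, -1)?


Area = |x1(y2-y3) + x2(y3-y1) + x3(y1-y2)| / 2
= |-7*(-10--1) + 17*(-1-1) + 8*(1--10)| / 2
= 58.5

58.5


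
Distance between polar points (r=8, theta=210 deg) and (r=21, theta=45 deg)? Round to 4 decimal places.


d = sqrt(r1^2 + r2^2 - 2*r1*r2*cos(t2-t1))
d = sqrt(8^2 + 21^2 - 2*8*21*cos(45-210)) = 28.8019

28.8019


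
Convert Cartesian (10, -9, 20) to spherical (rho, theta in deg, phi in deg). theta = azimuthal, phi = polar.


rho = sqrt(10^2 + (-9)^2 + 20^2) = 24.1039
theta = atan2(-9, 10) = 318.0128 deg
phi = acos(20/24.1039) = 33.928 deg

rho = 24.1039, theta = 318.0128 deg, phi = 33.928 deg


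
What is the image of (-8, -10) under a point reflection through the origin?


Reflection through origin: (x, y) -> (-x, -y)
(-8, -10) -> (8, 10)

(8, 10)


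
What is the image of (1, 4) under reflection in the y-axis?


Reflection across y-axis: (x, y) -> (-x, y)
(1, 4) -> (-1, 4)

(-1, 4)


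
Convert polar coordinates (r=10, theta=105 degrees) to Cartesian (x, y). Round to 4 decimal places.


x = 10 * cos(105) = -2.5882
y = 10 * sin(105) = 9.6593

(-2.5882, 9.6593)


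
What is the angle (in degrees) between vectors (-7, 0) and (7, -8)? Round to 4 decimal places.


dot = -7*7 + 0*-8 = -49
|u| = 7, |v| = 10.6301
cos(angle) = -0.6585
angle = 131.1859 degrees

131.1859 degrees


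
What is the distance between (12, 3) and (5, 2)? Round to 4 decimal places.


d = sqrt((5-12)^2 + (2-3)^2) = 7.0711

7.0711


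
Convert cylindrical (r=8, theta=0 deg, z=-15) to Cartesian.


x = 8 * cos(0) = 8
y = 8 * sin(0) = 0
z = -15

(8, 0, -15)


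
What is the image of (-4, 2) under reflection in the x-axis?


Reflection across x-axis: (x, y) -> (x, -y)
(-4, 2) -> (-4, -2)

(-4, -2)


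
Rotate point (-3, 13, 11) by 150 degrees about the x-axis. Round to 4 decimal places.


x' = -3
y' = 13*cos(150) - 11*sin(150) = -16.7583
z' = 13*sin(150) + 11*cos(150) = -3.0263

(-3, -16.7583, -3.0263)


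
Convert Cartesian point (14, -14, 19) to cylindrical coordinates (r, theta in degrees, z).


r = sqrt(14^2 + (-14)^2) = 19.799
theta = atan2(-14, 14) = 315 deg
z = 19

r = 19.799, theta = 315 deg, z = 19


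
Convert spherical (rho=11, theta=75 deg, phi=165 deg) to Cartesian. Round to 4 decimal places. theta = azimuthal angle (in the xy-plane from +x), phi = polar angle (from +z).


x = 11 * sin(165) * cos(75) = 0.7369
y = 11 * sin(165) * sin(75) = 2.75
z = 11 * cos(165) = -10.6252

(0.7369, 2.75, -10.6252)


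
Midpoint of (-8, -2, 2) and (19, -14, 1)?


Midpoint = ((-8+19)/2, (-2+-14)/2, (2+1)/2) = (5.5, -8, 1.5)

(5.5, -8, 1.5)


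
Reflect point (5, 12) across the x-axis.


Reflection across x-axis: (x, y) -> (x, -y)
(5, 12) -> (5, -12)

(5, -12)


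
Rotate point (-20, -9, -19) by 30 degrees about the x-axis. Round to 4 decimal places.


x' = -20
y' = -9*cos(30) - -19*sin(30) = 1.7058
z' = -9*sin(30) + -19*cos(30) = -20.9545

(-20, 1.7058, -20.9545)


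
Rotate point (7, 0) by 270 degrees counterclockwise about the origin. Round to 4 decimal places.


x' = 7*cos(270) - 0*sin(270) = 0
y' = 7*sin(270) + 0*cos(270) = -7

(0, -7)


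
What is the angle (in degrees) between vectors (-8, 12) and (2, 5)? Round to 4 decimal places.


dot = -8*2 + 12*5 = 44
|u| = 14.4222, |v| = 5.3852
cos(angle) = 0.5665
angle = 55.4915 degrees

55.4915 degrees


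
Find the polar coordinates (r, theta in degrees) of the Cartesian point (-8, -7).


r = sqrt((-8)^2 + (-7)^2) = 10.6301
theta = atan2(-7, -8) = 221.1859 degrees

r = 10.6301, theta = 221.1859 degrees


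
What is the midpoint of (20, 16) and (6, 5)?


Midpoint = ((20+6)/2, (16+5)/2) = (13, 10.5)

(13, 10.5)


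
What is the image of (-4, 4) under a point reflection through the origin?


Reflection through origin: (x, y) -> (-x, -y)
(-4, 4) -> (4, -4)

(4, -4)


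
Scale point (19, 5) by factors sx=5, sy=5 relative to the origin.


Scaling: (x*sx, y*sy) = (19*5, 5*5) = (95, 25)

(95, 25)


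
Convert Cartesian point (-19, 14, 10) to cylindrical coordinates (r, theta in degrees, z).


r = sqrt((-19)^2 + 14^2) = 23.6008
theta = atan2(14, -19) = 143.6156 deg
z = 10

r = 23.6008, theta = 143.6156 deg, z = 10


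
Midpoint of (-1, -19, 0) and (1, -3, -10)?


Midpoint = ((-1+1)/2, (-19+-3)/2, (0+-10)/2) = (0, -11, -5)

(0, -11, -5)


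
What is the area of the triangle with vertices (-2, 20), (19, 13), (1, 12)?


Area = |x1(y2-y3) + x2(y3-y1) + x3(y1-y2)| / 2
= |-2*(13-12) + 19*(12-20) + 1*(20-13)| / 2
= 73.5

73.5


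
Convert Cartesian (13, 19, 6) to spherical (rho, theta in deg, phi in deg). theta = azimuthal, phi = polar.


rho = sqrt(13^2 + 19^2 + 6^2) = 23.7908
theta = atan2(19, 13) = 55.6197 deg
phi = acos(6/23.7908) = 75.3923 deg

rho = 23.7908, theta = 55.6197 deg, phi = 75.3923 deg


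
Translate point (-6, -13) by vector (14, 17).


Translation: (x+dx, y+dy) = (-6+14, -13+17) = (8, 4)

(8, 4)


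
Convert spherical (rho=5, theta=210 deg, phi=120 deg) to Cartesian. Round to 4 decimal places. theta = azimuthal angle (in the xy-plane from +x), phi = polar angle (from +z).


x = 5 * sin(120) * cos(210) = -3.75
y = 5 * sin(120) * sin(210) = -2.1651
z = 5 * cos(120) = -2.5

(-3.75, -2.1651, -2.5)


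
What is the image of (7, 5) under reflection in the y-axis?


Reflection across y-axis: (x, y) -> (-x, y)
(7, 5) -> (-7, 5)

(-7, 5)


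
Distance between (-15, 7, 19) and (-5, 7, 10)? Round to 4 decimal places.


d = sqrt((-5--15)^2 + (7-7)^2 + (10-19)^2) = 13.4536

13.4536


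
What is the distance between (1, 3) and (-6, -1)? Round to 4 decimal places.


d = sqrt((-6-1)^2 + (-1-3)^2) = 8.0623

8.0623


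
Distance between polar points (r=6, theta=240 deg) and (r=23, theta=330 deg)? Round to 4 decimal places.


d = sqrt(r1^2 + r2^2 - 2*r1*r2*cos(t2-t1))
d = sqrt(6^2 + 23^2 - 2*6*23*cos(330-240)) = 23.7697

23.7697


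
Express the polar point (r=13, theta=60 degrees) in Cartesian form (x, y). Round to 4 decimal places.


x = 13 * cos(60) = 6.5
y = 13 * sin(60) = 11.2583

(6.5, 11.2583)


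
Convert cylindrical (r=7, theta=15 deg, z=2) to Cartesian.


x = 7 * cos(15) = 6.7615
y = 7 * sin(15) = 1.8117
z = 2

(6.7615, 1.8117, 2)


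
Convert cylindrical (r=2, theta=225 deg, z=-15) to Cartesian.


x = 2 * cos(225) = -1.4142
y = 2 * sin(225) = -1.4142
z = -15

(-1.4142, -1.4142, -15)


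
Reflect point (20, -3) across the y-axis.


Reflection across y-axis: (x, y) -> (-x, y)
(20, -3) -> (-20, -3)

(-20, -3)


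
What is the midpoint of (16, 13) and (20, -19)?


Midpoint = ((16+20)/2, (13+-19)/2) = (18, -3)

(18, -3)


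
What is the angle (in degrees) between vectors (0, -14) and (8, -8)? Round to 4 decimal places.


dot = 0*8 + -14*-8 = 112
|u| = 14, |v| = 11.3137
cos(angle) = 0.7071
angle = 45 degrees

45 degrees


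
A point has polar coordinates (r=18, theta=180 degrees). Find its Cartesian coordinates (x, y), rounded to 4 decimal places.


x = 18 * cos(180) = -18
y = 18 * sin(180) = 0

(-18, 0)


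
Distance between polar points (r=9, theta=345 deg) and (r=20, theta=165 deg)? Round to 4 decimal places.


d = sqrt(r1^2 + r2^2 - 2*r1*r2*cos(t2-t1))
d = sqrt(9^2 + 20^2 - 2*9*20*cos(165-345)) = 29

29


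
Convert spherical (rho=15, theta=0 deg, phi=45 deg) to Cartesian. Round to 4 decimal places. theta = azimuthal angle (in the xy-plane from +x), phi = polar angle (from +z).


x = 15 * sin(45) * cos(0) = 10.6066
y = 15 * sin(45) * sin(0) = 0
z = 15 * cos(45) = 10.6066

(10.6066, 0, 10.6066)


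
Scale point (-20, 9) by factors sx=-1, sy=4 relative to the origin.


Scaling: (x*sx, y*sy) = (-20*-1, 9*4) = (20, 36)

(20, 36)


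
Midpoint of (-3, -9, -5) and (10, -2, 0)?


Midpoint = ((-3+10)/2, (-9+-2)/2, (-5+0)/2) = (3.5, -5.5, -2.5)

(3.5, -5.5, -2.5)


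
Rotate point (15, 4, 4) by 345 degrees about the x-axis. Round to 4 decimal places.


x' = 15
y' = 4*cos(345) - 4*sin(345) = 4.899
z' = 4*sin(345) + 4*cos(345) = 2.8284

(15, 4.899, 2.8284)


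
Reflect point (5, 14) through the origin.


Reflection through origin: (x, y) -> (-x, -y)
(5, 14) -> (-5, -14)

(-5, -14)


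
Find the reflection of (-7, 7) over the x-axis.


Reflection across x-axis: (x, y) -> (x, -y)
(-7, 7) -> (-7, -7)

(-7, -7)


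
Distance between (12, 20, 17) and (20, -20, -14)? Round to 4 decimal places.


d = sqrt((20-12)^2 + (-20-20)^2 + (-14-17)^2) = 51.2348

51.2348


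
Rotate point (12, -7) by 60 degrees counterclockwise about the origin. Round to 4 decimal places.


x' = 12*cos(60) - -7*sin(60) = 12.0622
y' = 12*sin(60) + -7*cos(60) = 6.8923

(12.0622, 6.8923)


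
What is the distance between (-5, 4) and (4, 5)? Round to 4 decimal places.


d = sqrt((4--5)^2 + (5-4)^2) = 9.0554

9.0554


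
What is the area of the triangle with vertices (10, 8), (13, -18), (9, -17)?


Area = |x1(y2-y3) + x2(y3-y1) + x3(y1-y2)| / 2
= |10*(-18--17) + 13*(-17-8) + 9*(8--18)| / 2
= 50.5

50.5


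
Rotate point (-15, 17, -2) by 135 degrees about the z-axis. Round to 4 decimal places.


x' = -15*cos(135) - 17*sin(135) = -1.4142
y' = -15*sin(135) + 17*cos(135) = -22.6274
z' = -2

(-1.4142, -22.6274, -2)


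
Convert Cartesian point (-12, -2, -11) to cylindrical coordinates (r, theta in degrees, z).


r = sqrt((-12)^2 + (-2)^2) = 12.1655
theta = atan2(-2, -12) = 189.4623 deg
z = -11

r = 12.1655, theta = 189.4623 deg, z = -11


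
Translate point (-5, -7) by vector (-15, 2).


Translation: (x+dx, y+dy) = (-5+-15, -7+2) = (-20, -5)

(-20, -5)


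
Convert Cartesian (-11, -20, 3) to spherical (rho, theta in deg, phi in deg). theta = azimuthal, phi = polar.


rho = sqrt((-11)^2 + (-20)^2 + 3^2) = 23.0217
theta = atan2(-20, -11) = 241.1892 deg
phi = acos(3/23.0217) = 82.5124 deg

rho = 23.0217, theta = 241.1892 deg, phi = 82.5124 deg


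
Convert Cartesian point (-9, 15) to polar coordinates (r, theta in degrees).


r = sqrt((-9)^2 + 15^2) = 17.4929
theta = atan2(15, -9) = 120.9638 degrees

r = 17.4929, theta = 120.9638 degrees


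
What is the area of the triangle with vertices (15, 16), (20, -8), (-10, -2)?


Area = |x1(y2-y3) + x2(y3-y1) + x3(y1-y2)| / 2
= |15*(-8--2) + 20*(-2-16) + -10*(16--8)| / 2
= 345

345


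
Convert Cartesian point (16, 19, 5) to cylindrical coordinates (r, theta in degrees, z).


r = sqrt(16^2 + 19^2) = 24.8395
theta = atan2(19, 16) = 49.8991 deg
z = 5

r = 24.8395, theta = 49.8991 deg, z = 5


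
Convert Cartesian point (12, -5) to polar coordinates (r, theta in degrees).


r = sqrt(12^2 + (-5)^2) = 13
theta = atan2(-5, 12) = 337.3801 degrees

r = 13, theta = 337.3801 degrees


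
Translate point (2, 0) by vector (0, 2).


Translation: (x+dx, y+dy) = (2+0, 0+2) = (2, 2)

(2, 2)


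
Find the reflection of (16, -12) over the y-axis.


Reflection across y-axis: (x, y) -> (-x, y)
(16, -12) -> (-16, -12)

(-16, -12)


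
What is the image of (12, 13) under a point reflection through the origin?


Reflection through origin: (x, y) -> (-x, -y)
(12, 13) -> (-12, -13)

(-12, -13)


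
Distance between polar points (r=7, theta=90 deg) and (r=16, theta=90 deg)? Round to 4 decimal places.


d = sqrt(r1^2 + r2^2 - 2*r1*r2*cos(t2-t1))
d = sqrt(7^2 + 16^2 - 2*7*16*cos(90-90)) = 9

9


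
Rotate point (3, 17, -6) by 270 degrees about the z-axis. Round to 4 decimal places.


x' = 3*cos(270) - 17*sin(270) = 17
y' = 3*sin(270) + 17*cos(270) = -3
z' = -6

(17, -3, -6)


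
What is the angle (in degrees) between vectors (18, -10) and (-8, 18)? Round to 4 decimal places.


dot = 18*-8 + -10*18 = -324
|u| = 20.5913, |v| = 19.6977
cos(angle) = -0.7988
angle = 143.0171 degrees

143.0171 degrees


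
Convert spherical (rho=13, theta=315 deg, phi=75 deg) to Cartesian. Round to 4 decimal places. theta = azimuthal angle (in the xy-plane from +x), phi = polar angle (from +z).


x = 13 * sin(75) * cos(315) = 8.8792
y = 13 * sin(75) * sin(315) = -8.8792
z = 13 * cos(75) = 3.3646

(8.8792, -8.8792, 3.3646)


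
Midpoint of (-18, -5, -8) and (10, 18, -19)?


Midpoint = ((-18+10)/2, (-5+18)/2, (-8+-19)/2) = (-4, 6.5, -13.5)

(-4, 6.5, -13.5)


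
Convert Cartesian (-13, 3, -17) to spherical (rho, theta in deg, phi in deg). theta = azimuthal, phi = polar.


rho = sqrt((-13)^2 + 3^2 + (-17)^2) = 21.6102
theta = atan2(3, -13) = 167.0054 deg
phi = acos(-17/21.6102) = 141.875 deg

rho = 21.6102, theta = 167.0054 deg, phi = 141.875 deg


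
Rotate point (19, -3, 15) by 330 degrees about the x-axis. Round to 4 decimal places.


x' = 19
y' = -3*cos(330) - 15*sin(330) = 4.9019
z' = -3*sin(330) + 15*cos(330) = 14.4904

(19, 4.9019, 14.4904)


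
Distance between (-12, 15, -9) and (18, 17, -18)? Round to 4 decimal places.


d = sqrt((18--12)^2 + (17-15)^2 + (-18--9)^2) = 31.3847

31.3847


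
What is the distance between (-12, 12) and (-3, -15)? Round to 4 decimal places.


d = sqrt((-3--12)^2 + (-15-12)^2) = 28.4605

28.4605


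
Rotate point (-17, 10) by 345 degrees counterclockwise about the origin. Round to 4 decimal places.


x' = -17*cos(345) - 10*sin(345) = -13.8325
y' = -17*sin(345) + 10*cos(345) = 14.0592

(-13.8325, 14.0592)


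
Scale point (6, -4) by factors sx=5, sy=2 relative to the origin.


Scaling: (x*sx, y*sy) = (6*5, -4*2) = (30, -8)

(30, -8)


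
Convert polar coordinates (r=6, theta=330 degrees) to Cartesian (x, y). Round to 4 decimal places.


x = 6 * cos(330) = 5.1962
y = 6 * sin(330) = -3

(5.1962, -3)


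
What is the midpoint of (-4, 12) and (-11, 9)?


Midpoint = ((-4+-11)/2, (12+9)/2) = (-7.5, 10.5)

(-7.5, 10.5)


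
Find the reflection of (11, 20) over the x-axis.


Reflection across x-axis: (x, y) -> (x, -y)
(11, 20) -> (11, -20)

(11, -20)


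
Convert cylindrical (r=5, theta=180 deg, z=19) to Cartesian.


x = 5 * cos(180) = -5
y = 5 * sin(180) = 0
z = 19

(-5, 0, 19)


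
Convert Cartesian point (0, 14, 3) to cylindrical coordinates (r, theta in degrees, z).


r = sqrt(0^2 + 14^2) = 14
theta = atan2(14, 0) = 90 deg
z = 3

r = 14, theta = 90 deg, z = 3


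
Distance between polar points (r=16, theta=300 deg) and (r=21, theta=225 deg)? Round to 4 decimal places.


d = sqrt(r1^2 + r2^2 - 2*r1*r2*cos(t2-t1))
d = sqrt(16^2 + 21^2 - 2*16*21*cos(225-300)) = 22.8708

22.8708


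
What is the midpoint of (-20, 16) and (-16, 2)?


Midpoint = ((-20+-16)/2, (16+2)/2) = (-18, 9)

(-18, 9)


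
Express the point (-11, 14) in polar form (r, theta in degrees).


r = sqrt((-11)^2 + 14^2) = 17.8045
theta = atan2(14, -11) = 128.1572 degrees

r = 17.8045, theta = 128.1572 degrees


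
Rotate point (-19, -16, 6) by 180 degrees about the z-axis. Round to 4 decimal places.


x' = -19*cos(180) - -16*sin(180) = 19
y' = -19*sin(180) + -16*cos(180) = 16
z' = 6

(19, 16, 6)


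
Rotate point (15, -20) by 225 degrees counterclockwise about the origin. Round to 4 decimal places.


x' = 15*cos(225) - -20*sin(225) = -24.7487
y' = 15*sin(225) + -20*cos(225) = 3.5355

(-24.7487, 3.5355)


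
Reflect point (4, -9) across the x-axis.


Reflection across x-axis: (x, y) -> (x, -y)
(4, -9) -> (4, 9)

(4, 9)


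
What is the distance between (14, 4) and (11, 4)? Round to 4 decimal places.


d = sqrt((11-14)^2 + (4-4)^2) = 3

3


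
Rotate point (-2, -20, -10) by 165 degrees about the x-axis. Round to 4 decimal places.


x' = -2
y' = -20*cos(165) - -10*sin(165) = 21.9067
z' = -20*sin(165) + -10*cos(165) = 4.4829

(-2, 21.9067, 4.4829)


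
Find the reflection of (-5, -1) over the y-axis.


Reflection across y-axis: (x, y) -> (-x, y)
(-5, -1) -> (5, -1)

(5, -1)


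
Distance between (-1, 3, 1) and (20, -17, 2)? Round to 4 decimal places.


d = sqrt((20--1)^2 + (-17-3)^2 + (2-1)^2) = 29.0172

29.0172


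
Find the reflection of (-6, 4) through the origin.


Reflection through origin: (x, y) -> (-x, -y)
(-6, 4) -> (6, -4)

(6, -4)


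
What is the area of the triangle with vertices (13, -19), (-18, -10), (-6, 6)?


Area = |x1(y2-y3) + x2(y3-y1) + x3(y1-y2)| / 2
= |13*(-10-6) + -18*(6--19) + -6*(-19--10)| / 2
= 302

302


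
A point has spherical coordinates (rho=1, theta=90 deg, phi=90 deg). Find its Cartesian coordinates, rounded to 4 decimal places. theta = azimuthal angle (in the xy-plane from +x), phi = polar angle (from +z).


x = 1 * sin(90) * cos(90) = 0
y = 1 * sin(90) * sin(90) = 1
z = 1 * cos(90) = 0

(0, 1, 0)


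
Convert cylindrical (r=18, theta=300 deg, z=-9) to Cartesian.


x = 18 * cos(300) = 9
y = 18 * sin(300) = -15.5885
z = -9

(9, -15.5885, -9)


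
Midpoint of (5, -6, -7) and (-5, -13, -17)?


Midpoint = ((5+-5)/2, (-6+-13)/2, (-7+-17)/2) = (0, -9.5, -12)

(0, -9.5, -12)


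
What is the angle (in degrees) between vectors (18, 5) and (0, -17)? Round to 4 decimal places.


dot = 18*0 + 5*-17 = -85
|u| = 18.6815, |v| = 17
cos(angle) = -0.2676
angle = 105.5241 degrees

105.5241 degrees


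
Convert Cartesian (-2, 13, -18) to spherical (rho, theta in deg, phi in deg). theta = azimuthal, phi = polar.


rho = sqrt((-2)^2 + 13^2 + (-18)^2) = 22.2935
theta = atan2(13, -2) = 98.7462 deg
phi = acos(-18/22.2935) = 143.8437 deg

rho = 22.2935, theta = 98.7462 deg, phi = 143.8437 deg


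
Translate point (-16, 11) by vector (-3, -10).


Translation: (x+dx, y+dy) = (-16+-3, 11+-10) = (-19, 1)

(-19, 1)


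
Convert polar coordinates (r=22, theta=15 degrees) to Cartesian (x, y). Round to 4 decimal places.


x = 22 * cos(15) = 21.2504
y = 22 * sin(15) = 5.694

(21.2504, 5.694)


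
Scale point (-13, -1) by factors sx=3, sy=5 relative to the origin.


Scaling: (x*sx, y*sy) = (-13*3, -1*5) = (-39, -5)

(-39, -5)


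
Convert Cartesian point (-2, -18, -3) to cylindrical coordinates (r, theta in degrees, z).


r = sqrt((-2)^2 + (-18)^2) = 18.1108
theta = atan2(-18, -2) = 263.6598 deg
z = -3

r = 18.1108, theta = 263.6598 deg, z = -3


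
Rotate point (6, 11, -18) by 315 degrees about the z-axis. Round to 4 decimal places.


x' = 6*cos(315) - 11*sin(315) = 12.0208
y' = 6*sin(315) + 11*cos(315) = 3.5355
z' = -18

(12.0208, 3.5355, -18)


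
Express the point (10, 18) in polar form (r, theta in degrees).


r = sqrt(10^2 + 18^2) = 20.5913
theta = atan2(18, 10) = 60.9454 degrees

r = 20.5913, theta = 60.9454 degrees


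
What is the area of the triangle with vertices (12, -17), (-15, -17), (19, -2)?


Area = |x1(y2-y3) + x2(y3-y1) + x3(y1-y2)| / 2
= |12*(-17--2) + -15*(-2--17) + 19*(-17--17)| / 2
= 202.5

202.5


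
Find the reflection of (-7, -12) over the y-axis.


Reflection across y-axis: (x, y) -> (-x, y)
(-7, -12) -> (7, -12)

(7, -12)


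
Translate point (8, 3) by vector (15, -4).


Translation: (x+dx, y+dy) = (8+15, 3+-4) = (23, -1)

(23, -1)


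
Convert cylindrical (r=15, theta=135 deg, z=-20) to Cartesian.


x = 15 * cos(135) = -10.6066
y = 15 * sin(135) = 10.6066
z = -20

(-10.6066, 10.6066, -20)


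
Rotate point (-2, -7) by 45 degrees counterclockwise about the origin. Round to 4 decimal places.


x' = -2*cos(45) - -7*sin(45) = 3.5355
y' = -2*sin(45) + -7*cos(45) = -6.364

(3.5355, -6.364)


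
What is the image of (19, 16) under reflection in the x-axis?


Reflection across x-axis: (x, y) -> (x, -y)
(19, 16) -> (19, -16)

(19, -16)


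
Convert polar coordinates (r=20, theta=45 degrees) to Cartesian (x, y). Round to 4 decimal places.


x = 20 * cos(45) = 14.1421
y = 20 * sin(45) = 14.1421

(14.1421, 14.1421)


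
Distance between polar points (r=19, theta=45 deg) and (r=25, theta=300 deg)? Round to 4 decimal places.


d = sqrt(r1^2 + r2^2 - 2*r1*r2*cos(t2-t1))
d = sqrt(19^2 + 25^2 - 2*19*25*cos(300-45)) = 35.0981

35.0981


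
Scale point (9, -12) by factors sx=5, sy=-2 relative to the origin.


Scaling: (x*sx, y*sy) = (9*5, -12*-2) = (45, 24)

(45, 24)


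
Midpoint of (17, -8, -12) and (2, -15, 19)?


Midpoint = ((17+2)/2, (-8+-15)/2, (-12+19)/2) = (9.5, -11.5, 3.5)

(9.5, -11.5, 3.5)


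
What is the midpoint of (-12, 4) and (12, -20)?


Midpoint = ((-12+12)/2, (4+-20)/2) = (0, -8)

(0, -8)


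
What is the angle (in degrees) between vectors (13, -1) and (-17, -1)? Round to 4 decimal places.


dot = 13*-17 + -1*-1 = -220
|u| = 13.0384, |v| = 17.0294
cos(angle) = -0.9908
angle = 172.2348 degrees

172.2348 degrees


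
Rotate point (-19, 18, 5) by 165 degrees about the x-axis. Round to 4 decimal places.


x' = -19
y' = 18*cos(165) - 5*sin(165) = -18.6808
z' = 18*sin(165) + 5*cos(165) = -0.1709

(-19, -18.6808, -0.1709)


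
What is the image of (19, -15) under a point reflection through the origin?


Reflection through origin: (x, y) -> (-x, -y)
(19, -15) -> (-19, 15)

(-19, 15)


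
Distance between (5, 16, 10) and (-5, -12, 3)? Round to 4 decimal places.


d = sqrt((-5-5)^2 + (-12-16)^2 + (3-10)^2) = 30.545

30.545


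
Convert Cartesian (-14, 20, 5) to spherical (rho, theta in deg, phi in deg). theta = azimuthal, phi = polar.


rho = sqrt((-14)^2 + 20^2 + 5^2) = 24.9199
theta = atan2(20, -14) = 124.992 deg
phi = acos(5/24.9199) = 78.4254 deg

rho = 24.9199, theta = 124.992 deg, phi = 78.4254 deg


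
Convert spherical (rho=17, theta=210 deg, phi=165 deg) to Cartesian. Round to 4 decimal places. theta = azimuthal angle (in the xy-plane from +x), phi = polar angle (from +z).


x = 17 * sin(165) * cos(210) = -3.8104
y = 17 * sin(165) * sin(210) = -2.2
z = 17 * cos(165) = -16.4207

(-3.8104, -2.2, -16.4207)


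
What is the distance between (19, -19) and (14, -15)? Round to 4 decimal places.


d = sqrt((14-19)^2 + (-15--19)^2) = 6.4031

6.4031


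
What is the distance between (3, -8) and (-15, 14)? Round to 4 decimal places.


d = sqrt((-15-3)^2 + (14--8)^2) = 28.4253

28.4253


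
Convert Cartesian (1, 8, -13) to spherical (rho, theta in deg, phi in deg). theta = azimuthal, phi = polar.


rho = sqrt(1^2 + 8^2 + (-13)^2) = 15.2971
theta = atan2(8, 1) = 82.875 deg
phi = acos(-13/15.2971) = 148.1939 deg

rho = 15.2971, theta = 82.875 deg, phi = 148.1939 deg


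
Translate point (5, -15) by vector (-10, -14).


Translation: (x+dx, y+dy) = (5+-10, -15+-14) = (-5, -29)

(-5, -29)


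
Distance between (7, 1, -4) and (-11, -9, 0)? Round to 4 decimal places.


d = sqrt((-11-7)^2 + (-9-1)^2 + (0--4)^2) = 20.9762

20.9762


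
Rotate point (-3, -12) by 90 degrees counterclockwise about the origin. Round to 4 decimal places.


x' = -3*cos(90) - -12*sin(90) = 12
y' = -3*sin(90) + -12*cos(90) = -3

(12, -3)


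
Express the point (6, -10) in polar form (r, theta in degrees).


r = sqrt(6^2 + (-10)^2) = 11.6619
theta = atan2(-10, 6) = 300.9638 degrees

r = 11.6619, theta = 300.9638 degrees


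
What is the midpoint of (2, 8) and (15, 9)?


Midpoint = ((2+15)/2, (8+9)/2) = (8.5, 8.5)

(8.5, 8.5)


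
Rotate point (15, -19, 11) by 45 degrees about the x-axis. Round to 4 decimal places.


x' = 15
y' = -19*cos(45) - 11*sin(45) = -21.2132
z' = -19*sin(45) + 11*cos(45) = -5.6569

(15, -21.2132, -5.6569)


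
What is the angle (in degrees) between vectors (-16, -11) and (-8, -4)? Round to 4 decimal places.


dot = -16*-8 + -11*-4 = 172
|u| = 19.4165, |v| = 8.9443
cos(angle) = 0.9904
angle = 7.9435 degrees

7.9435 degrees


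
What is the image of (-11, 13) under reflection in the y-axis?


Reflection across y-axis: (x, y) -> (-x, y)
(-11, 13) -> (11, 13)

(11, 13)


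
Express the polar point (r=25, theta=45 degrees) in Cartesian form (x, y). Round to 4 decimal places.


x = 25 * cos(45) = 17.6777
y = 25 * sin(45) = 17.6777

(17.6777, 17.6777)


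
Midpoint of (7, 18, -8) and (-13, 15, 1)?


Midpoint = ((7+-13)/2, (18+15)/2, (-8+1)/2) = (-3, 16.5, -3.5)

(-3, 16.5, -3.5)


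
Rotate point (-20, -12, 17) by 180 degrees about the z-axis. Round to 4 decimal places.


x' = -20*cos(180) - -12*sin(180) = 20
y' = -20*sin(180) + -12*cos(180) = 12
z' = 17

(20, 12, 17)


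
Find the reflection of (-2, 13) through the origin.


Reflection through origin: (x, y) -> (-x, -y)
(-2, 13) -> (2, -13)

(2, -13)


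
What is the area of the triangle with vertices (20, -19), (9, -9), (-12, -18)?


Area = |x1(y2-y3) + x2(y3-y1) + x3(y1-y2)| / 2
= |20*(-9--18) + 9*(-18--19) + -12*(-19--9)| / 2
= 154.5

154.5
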